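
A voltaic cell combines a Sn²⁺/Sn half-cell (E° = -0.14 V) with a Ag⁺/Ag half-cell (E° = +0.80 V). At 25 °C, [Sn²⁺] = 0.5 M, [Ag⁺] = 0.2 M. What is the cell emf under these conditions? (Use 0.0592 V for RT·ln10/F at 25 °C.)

0.908 V

The Ag⁺/Ag couple has the higher reduction potential and acts as the cathode, so E°_cell = +0.80 − (-0.14) = 0.94 V.
Balancing electrons gives n = 2; the reaction quotient is Q = [Sn²⁺]/[Ag⁺]^2 = 12.5.
At 25 °C, E = E° − (0.0592/n) log Q = 0.94 − (0.0592/2)(1.097) = 0.940 − 0.032 = 0.908 V.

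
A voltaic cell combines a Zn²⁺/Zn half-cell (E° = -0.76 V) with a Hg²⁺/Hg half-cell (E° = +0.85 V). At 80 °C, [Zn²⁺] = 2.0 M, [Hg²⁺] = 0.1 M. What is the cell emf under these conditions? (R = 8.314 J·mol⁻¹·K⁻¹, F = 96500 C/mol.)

The Hg²⁺/Hg couple has the higher reduction potential and acts as the cathode, so E°_cell = +0.85 − (-0.76) = 1.61 V.
Balancing electrons gives n = 2; the reaction quotient is Q = [Zn²⁺]/[Hg²⁺] = 20.0.
E = E° − (RT/nF) ln Q = 1.61 − (8.314×353)/(2×96500) × (2.996) = 1.610 − 0.046 = 1.564 V.

1.56 V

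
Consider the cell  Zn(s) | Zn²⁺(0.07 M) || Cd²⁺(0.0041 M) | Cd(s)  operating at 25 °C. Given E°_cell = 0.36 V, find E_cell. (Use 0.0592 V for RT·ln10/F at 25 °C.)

Balancing electrons gives n = 2; the reaction quotient is Q = [Zn²⁺]/[Cd²⁺] = 17.1.
At 25 °C, E = E° − (0.0592/n) log Q = 0.36 − (0.0592/2)(1.232) = 0.360 − 0.036 = 0.324 V.

0.324 V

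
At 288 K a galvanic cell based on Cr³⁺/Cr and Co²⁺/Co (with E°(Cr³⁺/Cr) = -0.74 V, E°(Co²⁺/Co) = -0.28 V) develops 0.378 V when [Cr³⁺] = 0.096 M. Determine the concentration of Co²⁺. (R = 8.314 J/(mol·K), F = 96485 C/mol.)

2.8 × 10^-4 M

From the Nernst equation, ln Q = nF(E° − E)/RT = 6×96485×(0.46 − 0.378)/(8.314×288) = 19.825, so Q = 4.07 × 10^8.
With Q = [Cr³⁺]^2/[Co²⁺]^3 and the known concentrations, [Co²⁺]^3 in the denominator gives [Co²⁺] = 2.8 × 10^-4 M.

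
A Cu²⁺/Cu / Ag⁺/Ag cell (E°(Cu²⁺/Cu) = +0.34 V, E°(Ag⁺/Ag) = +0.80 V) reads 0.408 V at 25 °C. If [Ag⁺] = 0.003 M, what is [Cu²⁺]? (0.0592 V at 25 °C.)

From the Nernst equation, log Q = n(E° − E)/0.0592 = 2(0.46 − 0.408)/0.0592 = 1.757, so Q = 57.1.
With Q = [Cu²⁺]/[Ag⁺]^2 and the known concentrations, [Cu²⁺] in the numerator gives [Cu²⁺] = 5.1 × 10^-4 M.

5.1 × 10^-4 M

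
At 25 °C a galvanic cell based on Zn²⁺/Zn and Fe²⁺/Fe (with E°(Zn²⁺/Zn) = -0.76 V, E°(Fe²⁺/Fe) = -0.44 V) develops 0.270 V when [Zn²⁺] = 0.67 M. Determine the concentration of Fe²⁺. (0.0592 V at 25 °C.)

0.014 M

From the Nernst equation, log Q = n(E° − E)/0.0592 = 2(0.32 − 0.270)/0.0592 = 1.689, so Q = 48.9.
With Q = [Zn²⁺]/[Fe²⁺] and the known concentrations, [Fe²⁺] in the denominator gives [Fe²⁺] = 0.014 M.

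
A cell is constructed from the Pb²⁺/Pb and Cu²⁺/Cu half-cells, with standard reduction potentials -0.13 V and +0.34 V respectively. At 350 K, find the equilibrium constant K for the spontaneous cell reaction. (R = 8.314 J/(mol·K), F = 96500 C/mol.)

E°_cell = +0.34 − (-0.13) = 0.47 V, with n = 2 electrons transferred.
At equilibrium E = 0, so the Nernst equation gives ln K = nFE°/RT = (2)(96500)(0.47)/((8.314)(350)) = 31.17.
K = e^31.17 = 3.5 × 10^13.

3.5 × 10^13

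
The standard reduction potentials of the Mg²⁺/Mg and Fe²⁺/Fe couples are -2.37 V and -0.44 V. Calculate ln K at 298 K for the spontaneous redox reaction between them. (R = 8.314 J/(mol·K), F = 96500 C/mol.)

ln K = 150.3

E°_cell = -0.44 − (-2.37) = 1.93 V, with n = 2 electrons transferred.
At equilibrium E = 0, so the Nernst equation gives ln K = nFE°/RT = (2)(96500)(1.93)/((8.314)(298)) = 150.34.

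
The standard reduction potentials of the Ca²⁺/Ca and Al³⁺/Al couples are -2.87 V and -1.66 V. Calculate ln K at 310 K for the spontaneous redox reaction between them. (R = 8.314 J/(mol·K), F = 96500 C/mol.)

ln K = 271.8

E°_cell = -1.66 − (-2.87) = 1.21 V, with n = 6 electrons transferred.
At equilibrium E = 0, so the Nernst equation gives ln K = nFE°/RT = (6)(96500)(1.21)/((8.314)(310)) = 271.83.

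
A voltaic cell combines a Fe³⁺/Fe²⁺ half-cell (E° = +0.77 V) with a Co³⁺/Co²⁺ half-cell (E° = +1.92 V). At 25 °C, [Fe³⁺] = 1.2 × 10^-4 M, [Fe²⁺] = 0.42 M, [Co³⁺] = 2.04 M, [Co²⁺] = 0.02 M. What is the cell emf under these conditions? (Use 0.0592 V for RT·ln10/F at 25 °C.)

1.48 V

The Co³⁺/Co²⁺ couple has the higher reduction potential and acts as the cathode, so E°_cell = +1.92 − (+0.77) = 1.15 V.
Balancing electrons gives n = 1; the reaction quotient is Q = [Fe³⁺]·[Co²⁺]/([Fe²⁺]·[Co³⁺]) = 2.8 × 10^-6.
At 25 °C, E = E° − (0.0592/n) log Q = 1.15 − (0.0592/1)(-5.553) = 1.150 + 0.329 = 1.479 V.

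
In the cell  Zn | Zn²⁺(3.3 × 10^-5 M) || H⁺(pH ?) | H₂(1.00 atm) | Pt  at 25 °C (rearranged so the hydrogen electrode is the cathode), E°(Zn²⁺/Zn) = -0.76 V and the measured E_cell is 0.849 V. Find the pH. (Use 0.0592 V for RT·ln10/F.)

E°_cell = 0.76 V and n = 2.
log Q = n(E° − E)/0.0592 = 2×(0.76 − 0.849)/0.0592 = -3.007.
With Q = [Zn²⁺]·P(H₂) / [H⁺]^2, solving for [H⁺] gives log[H⁺] = -0.737, so pH = 0.74.

pH = 0.74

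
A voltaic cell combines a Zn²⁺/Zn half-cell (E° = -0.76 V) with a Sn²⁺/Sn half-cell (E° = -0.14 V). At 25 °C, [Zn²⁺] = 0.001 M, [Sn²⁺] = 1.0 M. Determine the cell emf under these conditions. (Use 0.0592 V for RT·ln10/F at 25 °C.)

The Sn²⁺/Sn couple has the higher reduction potential and acts as the cathode, so E°_cell = -0.14 − (-0.76) = 0.62 V.
Balancing electrons gives n = 2; the reaction quotient is Q = [Zn²⁺]/[Sn²⁺] = 0.00100.
At 25 °C, E = E° − (0.0592/n) log Q = 0.62 − (0.0592/2)(-3.000) = 0.620 + 0.089 = 0.709 V.

0.709 V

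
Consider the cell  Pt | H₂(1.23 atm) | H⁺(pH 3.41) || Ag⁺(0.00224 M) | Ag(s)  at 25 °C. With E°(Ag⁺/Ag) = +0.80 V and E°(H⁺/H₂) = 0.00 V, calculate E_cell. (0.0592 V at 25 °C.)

The Ag⁺/Ag couple is the cathode, so E°_cell = 0.80 V; n = 2.
[H⁺] = 10^(−3.41) = 3.9 × 10^-4 M, and Q = [H⁺]^2 / ([Ag⁺]^2·P(H₂)) = 0.0245.
E = E° − (0.0592/2) log Q = 0.80 − (0.0592/2)(-1.610) = 0.848 V.

0.85 V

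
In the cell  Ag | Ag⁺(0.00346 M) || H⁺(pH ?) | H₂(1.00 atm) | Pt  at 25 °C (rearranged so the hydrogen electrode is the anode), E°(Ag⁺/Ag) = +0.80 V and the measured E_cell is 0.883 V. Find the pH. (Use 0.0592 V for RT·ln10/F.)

pH = 3.86

E°_cell = 0.80 V and n = 2.
log Q = n(E° − E)/0.0592 = 2×(0.80 − 0.883)/0.0592 = -2.804.
With Q = [H⁺]^2 / ([Ag⁺]^2·P(H₂)), solving for [H⁺] gives log[H⁺] = -3.863, so pH = 3.86.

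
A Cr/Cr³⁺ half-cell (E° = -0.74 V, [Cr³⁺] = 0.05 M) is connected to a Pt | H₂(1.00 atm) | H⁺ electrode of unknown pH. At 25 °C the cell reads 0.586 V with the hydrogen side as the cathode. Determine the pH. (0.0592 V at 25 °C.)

E°_cell = 0.74 V and n = 6.
log Q = n(E° − E)/0.0592 = 6×(0.74 − 0.586)/0.0592 = 15.608.
With Q = [Cr³⁺]^2·P(H₂)^3 / [H⁺]^6, solving for [H⁺] gives log[H⁺] = -3.035, so pH = 3.04.

pH = 3.04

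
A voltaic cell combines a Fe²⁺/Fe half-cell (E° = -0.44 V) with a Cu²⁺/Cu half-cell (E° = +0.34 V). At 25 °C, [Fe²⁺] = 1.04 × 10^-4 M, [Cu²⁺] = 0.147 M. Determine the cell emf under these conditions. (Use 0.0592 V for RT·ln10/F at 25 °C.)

0.873 V

The Cu²⁺/Cu couple has the higher reduction potential and acts as the cathode, so E°_cell = +0.34 − (-0.44) = 0.78 V.
Balancing electrons gives n = 2; the reaction quotient is Q = [Fe²⁺]/[Cu²⁺] = 7.07 × 10^-4.
At 25 °C, E = E° − (0.0592/n) log Q = 0.78 − (0.0592/2)(-3.150) = 0.780 + 0.093 = 0.873 V.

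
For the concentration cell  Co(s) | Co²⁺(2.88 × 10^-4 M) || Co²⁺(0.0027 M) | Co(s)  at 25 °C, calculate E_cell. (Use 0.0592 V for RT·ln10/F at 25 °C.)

Both half-cells are Co²⁺/Co, so E°_cell = 0. The concentrated side is the cathode; the cell reaction moves Co²⁺ from high to low concentration with n = 2.
Q = [Co²⁺]_dilute/[Co²⁺]_conc = 2.88 × 10^-4/0.0027 = 0.107.
E = 0 − (0.0592/2) log Q = −(0.0592/2)(-0.972) = 0.0288 V.

0.029 V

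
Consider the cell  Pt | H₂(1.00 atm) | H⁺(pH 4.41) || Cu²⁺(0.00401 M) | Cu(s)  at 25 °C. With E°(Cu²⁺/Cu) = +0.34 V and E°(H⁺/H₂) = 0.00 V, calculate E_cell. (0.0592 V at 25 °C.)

The Cu²⁺/Cu couple is the cathode, so E°_cell = 0.34 V; n = 2.
[H⁺] = 10^(−4.41) = 3.9 × 10^-5 M, and Q = [H⁺]^2 / ([Cu²⁺]·P(H₂)) = 3.77 × 10^-7.
E = E° − (0.0592/2) log Q = 0.34 − (0.0592/2)(-6.423) = 0.530 V.

0.53 V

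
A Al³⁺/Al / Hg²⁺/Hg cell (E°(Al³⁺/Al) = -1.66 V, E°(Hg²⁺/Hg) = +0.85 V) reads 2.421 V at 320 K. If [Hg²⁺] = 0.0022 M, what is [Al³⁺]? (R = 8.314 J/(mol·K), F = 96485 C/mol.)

From the Nernst equation, ln Q = nF(E° − E)/RT = 6×96485×(2.51 − 2.421)/(8.314×320) = 19.366, so Q = 2.57 × 10^8.
With Q = [Al³⁺]^2/[Hg²⁺]^3 and the known concentrations, [Al³⁺]^2 in the numerator gives [Al³⁺] = 1.7 M.

1.7 M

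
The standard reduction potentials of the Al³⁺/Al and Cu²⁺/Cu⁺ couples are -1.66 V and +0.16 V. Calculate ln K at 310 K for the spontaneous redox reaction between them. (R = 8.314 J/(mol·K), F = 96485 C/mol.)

ln K = 204.4

E°_cell = +0.16 − (-1.66) = 1.82 V, with n = 3 electrons transferred.
At equilibrium E = 0, so the Nernst equation gives ln K = nFE°/RT = (3)(96485)(1.82)/((8.314)(310)) = 204.40.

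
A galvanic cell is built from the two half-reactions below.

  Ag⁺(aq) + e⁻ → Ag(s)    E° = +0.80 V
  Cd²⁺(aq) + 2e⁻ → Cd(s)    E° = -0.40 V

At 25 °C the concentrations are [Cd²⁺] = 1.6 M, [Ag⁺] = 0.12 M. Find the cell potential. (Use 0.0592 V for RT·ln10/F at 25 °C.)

1.14 V

The Ag⁺/Ag couple has the higher reduction potential and acts as the cathode, so E°_cell = +0.80 − (-0.40) = 1.20 V.
Balancing electrons gives n = 2; the reaction quotient is Q = [Cd²⁺]/[Ag⁺]^2 = 111.
At 25 °C, E = E° − (0.0592/n) log Q = 1.20 − (0.0592/2)(2.046) = 1.200 − 0.061 = 1.139 V.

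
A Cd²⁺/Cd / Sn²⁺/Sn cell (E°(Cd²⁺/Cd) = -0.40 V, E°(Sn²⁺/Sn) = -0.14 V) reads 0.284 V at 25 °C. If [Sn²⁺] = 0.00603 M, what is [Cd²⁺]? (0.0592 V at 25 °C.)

From the Nernst equation, log Q = n(E° − E)/0.0592 = 2(0.26 − 0.284)/0.0592 = -0.811, so Q = 0.155.
With Q = [Cd²⁺]/[Sn²⁺] and the known concentrations, [Cd²⁺] in the numerator gives [Cd²⁺] = 9.3 × 10^-4 M.

9.3 × 10^-4 M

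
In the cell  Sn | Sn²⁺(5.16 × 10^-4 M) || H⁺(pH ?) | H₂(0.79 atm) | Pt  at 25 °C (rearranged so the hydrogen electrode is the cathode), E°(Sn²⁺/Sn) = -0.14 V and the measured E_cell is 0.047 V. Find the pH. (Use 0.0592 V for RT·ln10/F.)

E°_cell = 0.14 V and n = 2.
log Q = n(E° − E)/0.0592 = 2×(0.14 − 0.047)/0.0592 = 3.142.
With Q = [Sn²⁺]·P(H₂) / [H⁺]^2, solving for [H⁺] gives log[H⁺] = -3.266, so pH = 3.27.

pH = 3.27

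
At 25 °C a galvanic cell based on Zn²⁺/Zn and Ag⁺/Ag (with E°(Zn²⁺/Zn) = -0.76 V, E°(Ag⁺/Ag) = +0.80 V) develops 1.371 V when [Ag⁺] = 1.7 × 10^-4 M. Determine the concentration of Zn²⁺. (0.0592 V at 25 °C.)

0.07 M

From the Nernst equation, log Q = n(E° − E)/0.0592 = 2(1.56 − 1.371)/0.0592 = 6.385, so Q = 2.43 × 10^6.
With Q = [Zn²⁺]/[Ag⁺]^2 and the known concentrations, [Zn²⁺] in the numerator gives [Zn²⁺] = 0.07 M.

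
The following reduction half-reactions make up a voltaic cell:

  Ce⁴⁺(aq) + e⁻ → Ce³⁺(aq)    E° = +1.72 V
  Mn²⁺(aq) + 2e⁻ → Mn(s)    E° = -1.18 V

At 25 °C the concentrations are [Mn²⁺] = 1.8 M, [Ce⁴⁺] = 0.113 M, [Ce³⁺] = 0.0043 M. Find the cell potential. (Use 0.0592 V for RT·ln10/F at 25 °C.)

The Ce⁴⁺/Ce³⁺ couple has the higher reduction potential and acts as the cathode, so E°_cell = +1.72 − (-1.18) = 2.90 V.
Balancing electrons gives n = 2; the reaction quotient is Q = [Mn²⁺]·[Ce³⁺]^2/[Ce⁴⁺]^2 = 0.00261.
At 25 °C, E = E° − (0.0592/n) log Q = 2.90 − (0.0592/2)(-2.584) = 2.900 + 0.076 = 2.976 V.

2.98 V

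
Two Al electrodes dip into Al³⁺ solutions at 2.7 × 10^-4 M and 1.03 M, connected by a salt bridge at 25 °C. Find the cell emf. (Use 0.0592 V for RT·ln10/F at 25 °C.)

Both half-cells are Al³⁺/Al, so E°_cell = 0. The concentrated side is the cathode; the cell reaction moves Al³⁺ from high to low concentration with n = 3.
Q = [Al³⁺]_dilute/[Al³⁺]_conc = 2.7 × 10^-4/1.03 = 2.62 × 10^-4.
E = 0 − (0.0592/3) log Q = −(0.0592/3)(-3.581) = 0.0707 V.

0.071 V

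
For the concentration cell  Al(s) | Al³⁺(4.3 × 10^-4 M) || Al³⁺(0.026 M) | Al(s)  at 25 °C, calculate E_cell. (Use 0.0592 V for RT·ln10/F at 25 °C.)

Both half-cells are Al³⁺/Al, so E°_cell = 0. The concentrated side is the cathode; the cell reaction moves Al³⁺ from high to low concentration with n = 3.
Q = [Al³⁺]_dilute/[Al³⁺]_conc = 4.3 × 10^-4/0.026 = 0.0165.
E = 0 − (0.0592/3) log Q = −(0.0592/3)(-1.782) = 0.0352 V.

0.035 V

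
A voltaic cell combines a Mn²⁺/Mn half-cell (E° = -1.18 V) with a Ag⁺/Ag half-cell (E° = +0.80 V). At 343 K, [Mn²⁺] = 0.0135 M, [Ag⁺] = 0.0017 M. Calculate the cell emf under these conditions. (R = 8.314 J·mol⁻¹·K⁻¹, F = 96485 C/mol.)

1.86 V

The Ag⁺/Ag couple has the higher reduction potential and acts as the cathode, so E°_cell = +0.80 − (-1.18) = 1.98 V.
Balancing electrons gives n = 2; the reaction quotient is Q = [Mn²⁺]/[Ag⁺]^2 = 4670.
E = E° − (RT/nF) ln Q = 1.98 − (8.314×343)/(2×96485) × (8.449) = 1.980 − 0.125 = 1.855 V.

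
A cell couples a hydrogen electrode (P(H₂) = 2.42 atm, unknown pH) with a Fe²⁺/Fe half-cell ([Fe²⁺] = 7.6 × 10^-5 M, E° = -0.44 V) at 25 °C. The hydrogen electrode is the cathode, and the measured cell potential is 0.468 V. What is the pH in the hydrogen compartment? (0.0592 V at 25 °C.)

E°_cell = 0.44 V and n = 2.
log Q = n(E° − E)/0.0592 = 2×(0.44 − 0.468)/0.0592 = -0.946.
With Q = [Fe²⁺]·P(H₂) / [H⁺]^2, solving for [H⁺] gives log[H⁺] = -1.395, so pH = 1.39.

pH = 1.39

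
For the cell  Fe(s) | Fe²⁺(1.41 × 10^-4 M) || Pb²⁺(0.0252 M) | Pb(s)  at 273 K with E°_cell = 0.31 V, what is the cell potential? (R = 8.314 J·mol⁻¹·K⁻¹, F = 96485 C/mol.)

Balancing electrons gives n = 2; the reaction quotient is Q = [Fe²⁺]/[Pb²⁺] = 0.00560.
E = E° − (RT/nF) ln Q = 0.31 − (8.314×273)/(2×96485) × (-5.186) = 0.310 + 0.061 = 0.371 V.

0.371 V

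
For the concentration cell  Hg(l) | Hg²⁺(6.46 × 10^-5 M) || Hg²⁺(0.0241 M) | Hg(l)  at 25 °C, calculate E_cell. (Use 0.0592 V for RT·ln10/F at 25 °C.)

Both half-cells are Hg²⁺/Hg, so E°_cell = 0. The concentrated side is the cathode; the cell reaction moves Hg²⁺ from high to low concentration with n = 2.
Q = [Hg²⁺]_dilute/[Hg²⁺]_conc = 6.46 × 10^-5/0.0241 = 0.00268.
E = 0 − (0.0592/2) log Q = −(0.0592/2)(-2.572) = 0.0761 V.

0.076 V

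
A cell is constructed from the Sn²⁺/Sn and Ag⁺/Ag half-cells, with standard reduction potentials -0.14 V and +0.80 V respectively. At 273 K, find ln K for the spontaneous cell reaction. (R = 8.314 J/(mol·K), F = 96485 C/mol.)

E°_cell = +0.80 − (-0.14) = 0.94 V, with n = 2 electrons transferred.
At equilibrium E = 0, so the Nernst equation gives ln K = nFE°/RT = (2)(96485)(0.94)/((8.314)(273)) = 79.92.

ln K = 79.9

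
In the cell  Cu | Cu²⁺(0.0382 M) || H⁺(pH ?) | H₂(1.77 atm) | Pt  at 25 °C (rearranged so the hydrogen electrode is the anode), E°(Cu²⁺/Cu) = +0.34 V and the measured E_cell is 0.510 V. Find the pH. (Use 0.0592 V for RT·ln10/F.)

E°_cell = 0.34 V and n = 2.
log Q = n(E° − E)/0.0592 = 2×(0.34 − 0.510)/0.0592 = -5.743.
With Q = [H⁺]^2 / ([Cu²⁺]·P(H₂)), solving for [H⁺] gives log[H⁺] = -3.457, so pH = 3.46.

pH = 3.46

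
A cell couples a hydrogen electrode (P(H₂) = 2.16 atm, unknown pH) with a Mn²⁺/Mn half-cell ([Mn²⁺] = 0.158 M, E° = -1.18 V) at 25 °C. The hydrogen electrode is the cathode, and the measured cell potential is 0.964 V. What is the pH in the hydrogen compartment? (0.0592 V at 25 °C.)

E°_cell = 1.18 V and n = 2.
log Q = n(E° − E)/0.0592 = 2×(1.18 − 0.964)/0.0592 = 7.297.
With Q = [Mn²⁺]·P(H₂) / [H⁺]^2, solving for [H⁺] gives log[H⁺] = -3.882, so pH = 3.88.

pH = 3.88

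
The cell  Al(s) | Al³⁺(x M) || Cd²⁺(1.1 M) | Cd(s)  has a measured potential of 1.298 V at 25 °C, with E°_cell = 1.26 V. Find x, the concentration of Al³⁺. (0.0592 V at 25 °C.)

From the Nernst equation, log Q = n(E° − E)/0.0592 = 6(1.26 − 1.298)/0.0592 = -3.851, so Q = 1.41 × 10^-4.
With Q = [Al³⁺]^2/[Cd²⁺]^3 and the known concentrations, [Al³⁺]^2 in the numerator gives [Al³⁺] = 0.014 M.

0.014 M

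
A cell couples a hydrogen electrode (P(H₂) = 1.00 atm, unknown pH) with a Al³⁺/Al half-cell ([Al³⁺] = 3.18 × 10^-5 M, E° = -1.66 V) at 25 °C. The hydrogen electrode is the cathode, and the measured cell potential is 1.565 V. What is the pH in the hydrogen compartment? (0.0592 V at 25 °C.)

E°_cell = 1.66 V and n = 6.
log Q = n(E° − E)/0.0592 = 6×(1.66 − 1.565)/0.0592 = 9.628.
With Q = [Al³⁺]^2·P(H₂)^3 / [H⁺]^6, solving for [H⁺] gives log[H⁺] = -3.104, so pH = 3.10.

pH = 3.10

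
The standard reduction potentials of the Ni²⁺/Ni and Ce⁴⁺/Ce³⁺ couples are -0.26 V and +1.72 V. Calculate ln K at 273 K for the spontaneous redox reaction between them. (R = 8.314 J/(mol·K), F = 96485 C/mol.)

ln K = 168.3

E°_cell = +1.72 − (-0.26) = 1.98 V, with n = 2 electrons transferred.
At equilibrium E = 0, so the Nernst equation gives ln K = nFE°/RT = (2)(96485)(1.98)/((8.314)(273)) = 168.34.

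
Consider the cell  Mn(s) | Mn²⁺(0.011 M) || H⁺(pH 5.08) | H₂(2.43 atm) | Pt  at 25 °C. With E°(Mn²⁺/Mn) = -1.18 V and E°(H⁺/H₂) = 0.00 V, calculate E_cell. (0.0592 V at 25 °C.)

The hydrogen couple is the cathode, so E°_cell = 1.18 V; n = 2.
[H⁺] = 10^(−5.08) = 8.3 × 10^-6 M, and Q = [Mn²⁺]·P(H₂) / [H⁺]^2 = 3.86 × 10^8.
E = E° − (0.0592/2) log Q = 1.18 − (0.0592/2)(8.587) = 0.926 V.

0.93 V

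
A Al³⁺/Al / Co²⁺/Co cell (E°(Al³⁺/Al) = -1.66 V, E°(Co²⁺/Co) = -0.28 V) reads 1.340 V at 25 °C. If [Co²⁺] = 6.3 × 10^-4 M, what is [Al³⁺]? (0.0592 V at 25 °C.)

From the Nernst equation, log Q = n(E° − E)/0.0592 = 6(1.38 − 1.340)/0.0592 = 4.054, so Q = 1.13 × 10^4.
With Q = [Al³⁺]^2/[Co²⁺]^3 and the known concentrations, [Al³⁺]^2 in the numerator gives [Al³⁺] = 0.0017 M.

0.0017 M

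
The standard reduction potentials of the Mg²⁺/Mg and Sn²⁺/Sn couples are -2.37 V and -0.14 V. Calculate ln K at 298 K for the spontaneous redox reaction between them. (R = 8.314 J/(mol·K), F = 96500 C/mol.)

ln K = 173.7

E°_cell = -0.14 − (-2.37) = 2.23 V, with n = 2 electrons transferred.
At equilibrium E = 0, so the Nernst equation gives ln K = nFE°/RT = (2)(96500)(2.23)/((8.314)(298)) = 173.71.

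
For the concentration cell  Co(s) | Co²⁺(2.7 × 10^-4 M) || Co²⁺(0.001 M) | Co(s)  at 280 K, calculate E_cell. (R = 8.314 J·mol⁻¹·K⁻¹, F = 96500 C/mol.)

0.016 V

Both half-cells are Co²⁺/Co, so E°_cell = 0. The concentrated side is the cathode; the cell reaction moves Co²⁺ from high to low concentration with n = 2.
Q = [Co²⁺]_dilute/[Co²⁺]_conc = 2.7 × 10^-4/0.001 = 0.270.
E = 0 − (RT/nF) ln Q = −((8.314×280)/(2×96500))(-1.309) = 0.0158 V.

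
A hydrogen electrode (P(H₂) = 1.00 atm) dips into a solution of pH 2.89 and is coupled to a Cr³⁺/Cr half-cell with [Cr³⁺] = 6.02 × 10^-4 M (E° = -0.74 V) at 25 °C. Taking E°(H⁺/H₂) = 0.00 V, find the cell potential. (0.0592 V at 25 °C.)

The hydrogen couple is the cathode, so E°_cell = 0.74 V; n = 6.
[H⁺] = 10^(−2.89) = 0.0013 M, and Q = [Cr³⁺]^2·P(H₂)^3 / [H⁺]^6 = 7.93 × 10^10.
E = E° − (0.0592/6) log Q = 0.74 − (0.0592/6)(10.899) = 0.632 V.

0.63 V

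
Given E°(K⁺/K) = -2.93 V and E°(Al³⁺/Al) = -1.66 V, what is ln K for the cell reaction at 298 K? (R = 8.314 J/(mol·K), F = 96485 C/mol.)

E°_cell = -1.66 − (-2.93) = 1.27 V, with n = 3 electrons transferred.
At equilibrium E = 0, so the Nernst equation gives ln K = nFE°/RT = (3)(96485)(1.27)/((8.314)(298)) = 148.37.

ln K = 148.4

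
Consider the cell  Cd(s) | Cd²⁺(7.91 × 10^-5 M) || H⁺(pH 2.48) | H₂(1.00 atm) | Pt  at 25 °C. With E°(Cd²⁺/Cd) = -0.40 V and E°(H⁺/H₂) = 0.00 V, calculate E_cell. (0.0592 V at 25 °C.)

The hydrogen couple is the cathode, so E°_cell = 0.40 V; n = 2.
[H⁺] = 10^(−2.48) = 0.0033 M, and Q = [Cd²⁺]·P(H₂) / [H⁺]^2 = 7.21.
E = E° − (0.0592/2) log Q = 0.40 − (0.0592/2)(0.858) = 0.375 V.

0.37 V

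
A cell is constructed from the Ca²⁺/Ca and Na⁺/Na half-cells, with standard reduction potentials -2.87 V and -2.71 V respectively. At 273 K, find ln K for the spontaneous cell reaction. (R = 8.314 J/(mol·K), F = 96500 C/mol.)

ln K = 13.6

E°_cell = -2.71 − (-2.87) = 0.16 V, with n = 2 electrons transferred.
At equilibrium E = 0, so the Nernst equation gives ln K = nFE°/RT = (2)(96500)(0.16)/((8.314)(273)) = 13.61.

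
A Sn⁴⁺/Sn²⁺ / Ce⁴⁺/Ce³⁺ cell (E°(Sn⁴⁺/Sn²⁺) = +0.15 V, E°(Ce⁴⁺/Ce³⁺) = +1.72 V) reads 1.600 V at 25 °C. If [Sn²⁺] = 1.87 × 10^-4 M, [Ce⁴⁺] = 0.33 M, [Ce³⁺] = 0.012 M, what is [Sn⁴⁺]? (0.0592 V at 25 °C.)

From the Nernst equation, log Q = n(E° − E)/0.0592 = 2(1.57 − 1.600)/0.0592 = -1.014, so Q = 0.0969.
With Q = [Sn⁴⁺]·[Ce³⁺]^2/([Sn²⁺]·[Ce⁴⁺]^2) and the known concentrations, [Sn⁴⁺] in the numerator gives [Sn⁴⁺] = 0.014 M.

0.014 M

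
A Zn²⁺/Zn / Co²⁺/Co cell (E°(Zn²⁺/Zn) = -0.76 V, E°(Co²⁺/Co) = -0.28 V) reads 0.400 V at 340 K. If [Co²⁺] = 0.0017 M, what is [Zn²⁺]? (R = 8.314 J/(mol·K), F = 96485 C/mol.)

0.4 M

From the Nernst equation, ln Q = nF(E° − E)/RT = 2×96485×(0.48 − 0.400)/(8.314×340) = 5.461, so Q = 235.
With Q = [Zn²⁺]/[Co²⁺] and the known concentrations, [Zn²⁺] in the numerator gives [Zn²⁺] = 0.4 M.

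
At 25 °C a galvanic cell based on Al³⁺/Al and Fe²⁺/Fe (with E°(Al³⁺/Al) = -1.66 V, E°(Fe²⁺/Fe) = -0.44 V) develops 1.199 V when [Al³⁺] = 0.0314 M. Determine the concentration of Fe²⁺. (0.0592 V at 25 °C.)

From the Nernst equation, log Q = n(E° − E)/0.0592 = 6(1.22 − 1.199)/0.0592 = 2.128, so Q = 134.
With Q = [Al³⁺]^2/[Fe²⁺]^3 and the known concentrations, [Fe²⁺]^3 in the denominator gives [Fe²⁺] = 0.019 M.

0.019 M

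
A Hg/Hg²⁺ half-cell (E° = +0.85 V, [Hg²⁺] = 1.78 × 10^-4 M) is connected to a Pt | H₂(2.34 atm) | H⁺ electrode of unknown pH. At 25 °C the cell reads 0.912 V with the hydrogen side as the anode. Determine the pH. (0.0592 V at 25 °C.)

pH = 2.74

E°_cell = 0.85 V and n = 2.
log Q = n(E° − E)/0.0592 = 2×(0.85 − 0.912)/0.0592 = -2.095.
With Q = [H⁺]^2 / ([Hg²⁺]·P(H₂)), solving for [H⁺] gives log[H⁺] = -2.737, so pH = 2.74.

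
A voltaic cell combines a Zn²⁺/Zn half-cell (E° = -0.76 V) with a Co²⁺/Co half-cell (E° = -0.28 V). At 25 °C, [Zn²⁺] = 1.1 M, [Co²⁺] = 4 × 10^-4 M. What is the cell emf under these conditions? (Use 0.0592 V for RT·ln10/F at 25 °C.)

The Co²⁺/Co couple has the higher reduction potential and acts as the cathode, so E°_cell = -0.28 − (-0.76) = 0.48 V.
Balancing electrons gives n = 2; the reaction quotient is Q = [Zn²⁺]/[Co²⁺] = 2750.
At 25 °C, E = E° − (0.0592/n) log Q = 0.48 − (0.0592/2)(3.439) = 0.480 − 0.102 = 0.378 V.

0.378 V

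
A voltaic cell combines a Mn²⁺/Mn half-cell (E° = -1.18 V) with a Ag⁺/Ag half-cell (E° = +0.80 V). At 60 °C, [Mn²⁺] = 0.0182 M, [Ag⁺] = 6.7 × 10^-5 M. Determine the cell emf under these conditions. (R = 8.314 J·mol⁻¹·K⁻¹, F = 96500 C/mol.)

The Ag⁺/Ag couple has the higher reduction potential and acts as the cathode, so E°_cell = +0.80 − (-1.18) = 1.98 V.
Balancing electrons gives n = 2; the reaction quotient is Q = [Mn²⁺]/[Ag⁺]^2 = 4.05 × 10^6.
E = E° − (RT/nF) ln Q = 1.98 − (8.314×333)/(2×96500) × (15.215) = 1.980 − 0.218 = 1.762 V.

1.76 V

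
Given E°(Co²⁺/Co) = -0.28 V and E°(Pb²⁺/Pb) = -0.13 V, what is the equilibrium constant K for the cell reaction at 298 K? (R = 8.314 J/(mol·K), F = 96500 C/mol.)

1.2 × 10^5

E°_cell = -0.13 − (-0.28) = 0.15 V, with n = 2 electrons transferred.
At equilibrium E = 0, so the Nernst equation gives ln K = nFE°/RT = (2)(96500)(0.15)/((8.314)(298)) = 11.68.
K = e^11.68 = 1.2 × 10^5.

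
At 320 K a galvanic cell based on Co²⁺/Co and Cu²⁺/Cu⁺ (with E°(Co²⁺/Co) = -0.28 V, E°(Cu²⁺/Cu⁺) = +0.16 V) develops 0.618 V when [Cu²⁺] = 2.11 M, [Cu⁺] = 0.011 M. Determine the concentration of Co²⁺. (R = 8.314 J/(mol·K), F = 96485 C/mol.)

From the Nernst equation, ln Q = nF(E° − E)/RT = 2×96485×(0.44 − 0.618)/(8.314×320) = -12.911, so Q = 2.47 × 10^-6.
With Q = [Co²⁺]·[Cu⁺]^2/[Cu²⁺]^2 and the known concentrations, [Co²⁺] in the numerator gives [Co²⁺] = 0.091 M.

0.091 M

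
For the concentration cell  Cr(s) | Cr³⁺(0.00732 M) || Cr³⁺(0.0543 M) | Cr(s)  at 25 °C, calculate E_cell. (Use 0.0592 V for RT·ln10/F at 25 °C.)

Both half-cells are Cr³⁺/Cr, so E°_cell = 0. The concentrated side is the cathode; the cell reaction moves Cr³⁺ from high to low concentration with n = 3.
Q = [Cr³⁺]_dilute/[Cr³⁺]_conc = 0.00732/0.0543 = 0.135.
E = 0 − (0.0592/3) log Q = −(0.0592/3)(-0.870) = 0.0172 V.

0.017 V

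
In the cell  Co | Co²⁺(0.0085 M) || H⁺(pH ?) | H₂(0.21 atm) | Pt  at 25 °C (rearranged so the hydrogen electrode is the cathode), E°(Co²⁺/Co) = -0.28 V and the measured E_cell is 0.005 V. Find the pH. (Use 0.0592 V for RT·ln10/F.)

pH = 6.02

E°_cell = 0.28 V and n = 2.
log Q = n(E° − E)/0.0592 = 2×(0.28 − 0.005)/0.0592 = 9.291.
With Q = [Co²⁺]·P(H₂) / [H⁺]^2, solving for [H⁺] gives log[H⁺] = -6.019, so pH = 6.02.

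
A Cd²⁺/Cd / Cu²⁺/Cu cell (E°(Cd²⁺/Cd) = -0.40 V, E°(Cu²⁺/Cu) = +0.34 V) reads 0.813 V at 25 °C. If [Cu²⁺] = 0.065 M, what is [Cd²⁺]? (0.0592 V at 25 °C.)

2.2 × 10^-4 M

From the Nernst equation, log Q = n(E° − E)/0.0592 = 2(0.74 − 0.813)/0.0592 = -2.466, so Q = 0.00342.
With Q = [Cd²⁺]/[Cu²⁺] and the known concentrations, [Cd²⁺] in the numerator gives [Cd²⁺] = 2.2 × 10^-4 M.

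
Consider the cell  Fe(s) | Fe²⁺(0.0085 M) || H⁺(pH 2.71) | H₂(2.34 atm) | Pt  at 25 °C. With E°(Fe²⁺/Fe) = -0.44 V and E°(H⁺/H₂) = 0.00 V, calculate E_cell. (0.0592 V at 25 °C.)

The hydrogen couple is the cathode, so E°_cell = 0.44 V; n = 2.
[H⁺] = 10^(−2.71) = 0.0019 M, and Q = [Fe²⁺]·P(H₂) / [H⁺]^2 = 5230.
E = E° − (0.0592/2) log Q = 0.44 − (0.0592/2)(3.719) = 0.330 V.

0.33 V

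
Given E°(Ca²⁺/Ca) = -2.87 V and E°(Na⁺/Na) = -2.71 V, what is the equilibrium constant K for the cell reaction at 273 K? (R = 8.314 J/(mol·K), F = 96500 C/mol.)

E°_cell = -2.71 − (-2.87) = 0.16 V, with n = 2 electrons transferred.
At equilibrium E = 0, so the Nernst equation gives ln K = nFE°/RT = (2)(96500)(0.16)/((8.314)(273)) = 13.61.
K = e^13.61 = 8.1 × 10^5.

8.1 × 10^5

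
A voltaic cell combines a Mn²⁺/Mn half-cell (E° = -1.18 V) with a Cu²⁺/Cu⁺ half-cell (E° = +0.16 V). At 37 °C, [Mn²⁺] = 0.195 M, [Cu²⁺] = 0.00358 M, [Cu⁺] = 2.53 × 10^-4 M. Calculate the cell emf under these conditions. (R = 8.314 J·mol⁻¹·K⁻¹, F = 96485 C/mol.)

1.43 V

The Cu²⁺/Cu⁺ couple has the higher reduction potential and acts as the cathode, so E°_cell = +0.16 − (-1.18) = 1.34 V.
Balancing electrons gives n = 2; the reaction quotient is Q = [Mn²⁺]·[Cu⁺]^2/[Cu²⁺]^2 = 9.74 × 10^-4.
E = E° − (RT/nF) ln Q = 1.34 − (8.314×310)/(2×96485) × (-6.934) = 1.340 + 0.093 = 1.433 V.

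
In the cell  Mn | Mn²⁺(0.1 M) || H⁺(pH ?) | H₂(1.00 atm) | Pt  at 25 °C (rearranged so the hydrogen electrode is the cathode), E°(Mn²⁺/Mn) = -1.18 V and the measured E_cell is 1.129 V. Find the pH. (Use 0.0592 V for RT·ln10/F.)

E°_cell = 1.18 V and n = 2.
log Q = n(E° − E)/0.0592 = 2×(1.18 − 1.129)/0.0592 = 1.723.
With Q = [Mn²⁺]·P(H₂) / [H⁺]^2, solving for [H⁺] gives log[H⁺] = -1.361, so pH = 1.36.

pH = 1.36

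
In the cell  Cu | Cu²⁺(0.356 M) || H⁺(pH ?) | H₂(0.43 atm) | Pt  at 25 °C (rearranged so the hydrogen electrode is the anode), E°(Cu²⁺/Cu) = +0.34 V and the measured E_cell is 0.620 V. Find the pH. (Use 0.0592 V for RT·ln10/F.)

E°_cell = 0.34 V and n = 2.
log Q = n(E° − E)/0.0592 = 2×(0.34 − 0.620)/0.0592 = -9.459.
With Q = [H⁺]^2 / ([Cu²⁺]·P(H₂)), solving for [H⁺] gives log[H⁺] = -5.137, so pH = 5.14.

pH = 5.14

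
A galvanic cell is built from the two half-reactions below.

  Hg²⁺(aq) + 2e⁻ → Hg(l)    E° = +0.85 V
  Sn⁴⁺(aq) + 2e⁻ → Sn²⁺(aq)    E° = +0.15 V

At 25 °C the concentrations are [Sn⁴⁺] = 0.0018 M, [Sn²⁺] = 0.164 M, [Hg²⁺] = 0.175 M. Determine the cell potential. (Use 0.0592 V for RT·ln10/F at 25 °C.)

0.736 V

The Hg²⁺/Hg couple has the higher reduction potential and acts as the cathode, so E°_cell = +0.85 − (+0.15) = 0.70 V.
Balancing electrons gives n = 2; the reaction quotient is Q = [Sn⁴⁺]/([Sn²⁺]·[Hg²⁺]) = 0.0627.
At 25 °C, E = E° − (0.0592/n) log Q = 0.70 − (0.0592/2)(-1.203) = 0.700 + 0.036 = 0.736 V.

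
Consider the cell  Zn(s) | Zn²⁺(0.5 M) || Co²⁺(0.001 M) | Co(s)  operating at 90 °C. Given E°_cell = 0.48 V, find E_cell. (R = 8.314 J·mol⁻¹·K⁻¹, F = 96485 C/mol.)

0.383 V

Balancing electrons gives n = 2; the reaction quotient is Q = [Zn²⁺]/[Co²⁺] = 500.
E = E° − (RT/nF) ln Q = 0.48 − (8.314×363)/(2×96485) × (6.215) = 0.480 − 0.097 = 0.383 V.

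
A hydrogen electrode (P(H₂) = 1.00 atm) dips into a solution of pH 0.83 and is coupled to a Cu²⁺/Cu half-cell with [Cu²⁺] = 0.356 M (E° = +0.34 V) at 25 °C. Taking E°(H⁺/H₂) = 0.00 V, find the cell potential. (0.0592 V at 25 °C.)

0.38 V

The Cu²⁺/Cu couple is the cathode, so E°_cell = 0.34 V; n = 2.
[H⁺] = 10^(−0.83) = 0.15 M, and Q = [H⁺]^2 / ([Cu²⁺]·P(H₂)) = 0.0615.
E = E° − (0.0592/2) log Q = 0.34 − (0.0592/2)(-1.211) = 0.376 V.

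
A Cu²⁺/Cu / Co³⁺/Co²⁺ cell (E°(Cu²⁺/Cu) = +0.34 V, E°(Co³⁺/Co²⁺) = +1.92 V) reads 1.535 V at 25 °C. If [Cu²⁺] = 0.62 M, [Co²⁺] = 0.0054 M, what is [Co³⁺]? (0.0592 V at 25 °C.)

7.4 × 10^-4 M

From the Nernst equation, log Q = n(E° − E)/0.0592 = 2(1.58 − 1.535)/0.0592 = 1.520, so Q = 33.1.
With Q = [Cu²⁺]·[Co²⁺]^2/[Co³⁺]^2 and the known concentrations, [Co³⁺]^2 in the denominator gives [Co³⁺] = 7.4 × 10^-4 M.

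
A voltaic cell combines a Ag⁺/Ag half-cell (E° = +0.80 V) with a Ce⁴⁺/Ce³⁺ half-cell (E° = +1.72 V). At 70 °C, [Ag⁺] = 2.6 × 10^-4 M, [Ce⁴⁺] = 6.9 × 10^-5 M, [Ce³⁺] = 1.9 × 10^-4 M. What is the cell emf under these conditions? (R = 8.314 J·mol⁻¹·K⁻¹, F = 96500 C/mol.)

The Ce⁴⁺/Ce³⁺ couple has the higher reduction potential and acts as the cathode, so E°_cell = +1.72 − (+0.80) = 0.92 V.
Balancing electrons gives n = 1; the reaction quotient is Q = [Ag⁺]·[Ce³⁺]/[Ce⁴⁺] = 7.16 × 10^-4.
E = E° − (RT/nF) ln Q = 0.92 − (8.314×343)/(1×96500) × (-7.242) = 0.920 + 0.214 = 1.134 V.

1.13 V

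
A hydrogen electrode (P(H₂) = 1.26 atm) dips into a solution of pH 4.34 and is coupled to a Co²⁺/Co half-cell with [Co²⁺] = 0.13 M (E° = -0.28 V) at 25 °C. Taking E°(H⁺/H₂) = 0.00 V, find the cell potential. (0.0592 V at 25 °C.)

The hydrogen couple is the cathode, so E°_cell = 0.28 V; n = 2.
[H⁺] = 10^(−4.34) = 4.6 × 10^-5 M, and Q = [Co²⁺]·P(H₂) / [H⁺]^2 = 7.84 × 10^7.
E = E° − (0.0592/2) log Q = 0.28 − (0.0592/2)(7.894) = 0.046 V.

0.046 V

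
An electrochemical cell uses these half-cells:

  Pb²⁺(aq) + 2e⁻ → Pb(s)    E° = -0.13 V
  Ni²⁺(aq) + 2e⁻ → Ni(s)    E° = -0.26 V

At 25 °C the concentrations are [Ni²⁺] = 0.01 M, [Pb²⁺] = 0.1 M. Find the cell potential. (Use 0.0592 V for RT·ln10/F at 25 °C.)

The Pb²⁺/Pb couple has the higher reduction potential and acts as the cathode, so E°_cell = -0.13 − (-0.26) = 0.13 V.
Balancing electrons gives n = 2; the reaction quotient is Q = [Ni²⁺]/[Pb²⁺] = 0.100.
At 25 °C, E = E° − (0.0592/n) log Q = 0.13 − (0.0592/2)(-1.000) = 0.130 + 0.030 = 0.160 V.

0.160 V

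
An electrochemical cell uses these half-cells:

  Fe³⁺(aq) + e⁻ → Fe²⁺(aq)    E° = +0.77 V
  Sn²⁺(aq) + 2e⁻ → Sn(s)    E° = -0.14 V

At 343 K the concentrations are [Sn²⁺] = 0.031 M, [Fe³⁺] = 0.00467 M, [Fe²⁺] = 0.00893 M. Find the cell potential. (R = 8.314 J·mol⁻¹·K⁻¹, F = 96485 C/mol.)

0.942 V

The Fe³⁺/Fe²⁺ couple has the higher reduction potential and acts as the cathode, so E°_cell = +0.77 − (-0.14) = 0.91 V.
Balancing electrons gives n = 2; the reaction quotient is Q = [Sn²⁺]·[Fe²⁺]^2/[Fe³⁺]^2 = 0.113.
E = E° − (RT/nF) ln Q = 0.91 − (8.314×343)/(2×96485) × (-2.177) = 0.910 + 0.032 = 0.942 V.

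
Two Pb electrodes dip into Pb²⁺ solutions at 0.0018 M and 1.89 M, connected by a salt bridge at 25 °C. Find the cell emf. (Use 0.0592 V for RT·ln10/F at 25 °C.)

0.089 V

Both half-cells are Pb²⁺/Pb, so E°_cell = 0. The concentrated side is the cathode; the cell reaction moves Pb²⁺ from high to low concentration with n = 2.
Q = [Pb²⁺]_dilute/[Pb²⁺]_conc = 0.0018/1.89 = 9.52 × 10^-4.
E = 0 − (0.0592/2) log Q = −(0.0592/2)(-3.021) = 0.0894 V.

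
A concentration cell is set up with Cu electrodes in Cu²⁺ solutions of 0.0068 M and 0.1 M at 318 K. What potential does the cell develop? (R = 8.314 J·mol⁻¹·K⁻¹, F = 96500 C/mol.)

Both half-cells are Cu²⁺/Cu, so E°_cell = 0. The concentrated side is the cathode; the cell reaction moves Cu²⁺ from high to low concentration with n = 2.
Q = [Cu²⁺]_dilute/[Cu²⁺]_conc = 0.0068/0.1 = 0.0680.
E = 0 − (RT/nF) ln Q = −((8.314×318)/(2×96500))(-2.688) = 0.0368 V.

0.037 V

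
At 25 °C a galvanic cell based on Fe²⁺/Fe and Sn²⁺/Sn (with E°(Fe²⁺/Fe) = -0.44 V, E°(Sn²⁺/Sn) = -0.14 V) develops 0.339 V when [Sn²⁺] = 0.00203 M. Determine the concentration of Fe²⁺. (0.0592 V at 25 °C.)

9.8 × 10^-5 M

From the Nernst equation, log Q = n(E° − E)/0.0592 = 2(0.30 − 0.339)/0.0592 = -1.318, so Q = 0.0481.
With Q = [Fe²⁺]/[Sn²⁺] and the known concentrations, [Fe²⁺] in the numerator gives [Fe²⁺] = 9.8 × 10^-5 M.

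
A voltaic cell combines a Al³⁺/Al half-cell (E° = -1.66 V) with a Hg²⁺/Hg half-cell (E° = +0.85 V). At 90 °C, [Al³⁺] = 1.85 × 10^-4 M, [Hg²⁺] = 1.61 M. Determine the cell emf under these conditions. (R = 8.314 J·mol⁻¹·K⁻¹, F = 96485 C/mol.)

The Hg²⁺/Hg couple has the higher reduction potential and acts as the cathode, so E°_cell = +0.85 − (-1.66) = 2.51 V.
Balancing electrons gives n = 6; the reaction quotient is Q = [Al³⁺]^2/[Hg²⁺]^3 = 8.2 × 10^-9.
E = E° − (RT/nF) ln Q = 2.51 − (8.314×363)/(6×96485) × (-18.619) = 2.510 + 0.097 = 2.607 V.

2.61 V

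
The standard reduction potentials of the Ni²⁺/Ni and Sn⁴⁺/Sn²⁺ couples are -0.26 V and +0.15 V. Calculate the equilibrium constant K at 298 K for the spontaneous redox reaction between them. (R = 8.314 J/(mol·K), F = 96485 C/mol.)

7.4 × 10^13

E°_cell = +0.15 − (-0.26) = 0.41 V, with n = 2 electrons transferred.
At equilibrium E = 0, so the Nernst equation gives ln K = nFE°/RT = (2)(96485)(0.41)/((8.314)(298)) = 31.93.
K = e^31.93 = 7.4 × 10^13.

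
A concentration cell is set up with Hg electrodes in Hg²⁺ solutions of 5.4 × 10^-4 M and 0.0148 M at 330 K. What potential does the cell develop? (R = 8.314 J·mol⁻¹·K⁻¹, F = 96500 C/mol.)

Both half-cells are Hg²⁺/Hg, so E°_cell = 0. The concentrated side is the cathode; the cell reaction moves Hg²⁺ from high to low concentration with n = 2.
Q = [Hg²⁺]_dilute/[Hg²⁺]_conc = 5.4 × 10^-4/0.0148 = 0.0365.
E = 0 − (RT/nF) ln Q = −((8.314×330)/(2×96500))(-3.311) = 0.0471 V.

0.047 V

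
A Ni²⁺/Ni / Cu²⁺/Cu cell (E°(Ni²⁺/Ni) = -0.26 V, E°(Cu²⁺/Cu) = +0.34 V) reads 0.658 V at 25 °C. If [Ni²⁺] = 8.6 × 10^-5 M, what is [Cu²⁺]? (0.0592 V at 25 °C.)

From the Nernst equation, log Q = n(E° − E)/0.0592 = 2(0.60 − 0.658)/0.0592 = -1.959, so Q = 0.0110.
With Q = [Ni²⁺]/[Cu²⁺] and the known concentrations, [Cu²⁺] in the denominator gives [Cu²⁺] = 0.0078 M.

0.0078 M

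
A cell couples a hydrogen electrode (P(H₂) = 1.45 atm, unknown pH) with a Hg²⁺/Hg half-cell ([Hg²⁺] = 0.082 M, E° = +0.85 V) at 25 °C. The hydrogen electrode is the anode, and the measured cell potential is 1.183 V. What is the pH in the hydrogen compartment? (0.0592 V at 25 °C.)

pH = 6.09

E°_cell = 0.85 V and n = 2.
log Q = n(E° − E)/0.0592 = 2×(0.85 − 1.183)/0.0592 = -11.250.
With Q = [H⁺]^2 / ([Hg²⁺]·P(H₂)), solving for [H⁺] gives log[H⁺] = -6.087, so pH = 6.09.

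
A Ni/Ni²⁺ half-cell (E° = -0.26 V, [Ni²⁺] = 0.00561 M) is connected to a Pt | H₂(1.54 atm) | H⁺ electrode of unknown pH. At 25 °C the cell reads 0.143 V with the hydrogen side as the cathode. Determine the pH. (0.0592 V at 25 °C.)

E°_cell = 0.26 V and n = 2.
log Q = n(E° − E)/0.0592 = 2×(0.26 − 0.143)/0.0592 = 3.953.
With Q = [Ni²⁺]·P(H₂) / [H⁺]^2, solving for [H⁺] gives log[H⁺] = -3.008, so pH = 3.01.

pH = 3.01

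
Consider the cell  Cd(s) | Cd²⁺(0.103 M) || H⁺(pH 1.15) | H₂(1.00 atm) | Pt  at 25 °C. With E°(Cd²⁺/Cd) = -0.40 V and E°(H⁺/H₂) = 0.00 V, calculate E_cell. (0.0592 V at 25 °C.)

0.36 V

The hydrogen couple is the cathode, so E°_cell = 0.40 V; n = 2.
[H⁺] = 10^(−1.15) = 0.071 M, and Q = [Cd²⁺]·P(H₂) / [H⁺]^2 = 20.6.
E = E° − (0.0592/2) log Q = 0.40 − (0.0592/2)(1.313) = 0.361 V.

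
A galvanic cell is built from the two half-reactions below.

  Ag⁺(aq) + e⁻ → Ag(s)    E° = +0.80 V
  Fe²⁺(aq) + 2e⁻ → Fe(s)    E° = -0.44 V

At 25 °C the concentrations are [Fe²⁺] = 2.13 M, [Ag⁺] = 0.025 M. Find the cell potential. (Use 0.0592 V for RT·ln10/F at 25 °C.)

1.14 V

The Ag⁺/Ag couple has the higher reduction potential and acts as the cathode, so E°_cell = +0.80 − (-0.44) = 1.24 V.
Balancing electrons gives n = 2; the reaction quotient is Q = [Fe²⁺]/[Ag⁺]^2 = 3410.
At 25 °C, E = E° − (0.0592/n) log Q = 1.24 − (0.0592/2)(3.532) = 1.240 − 0.105 = 1.135 V.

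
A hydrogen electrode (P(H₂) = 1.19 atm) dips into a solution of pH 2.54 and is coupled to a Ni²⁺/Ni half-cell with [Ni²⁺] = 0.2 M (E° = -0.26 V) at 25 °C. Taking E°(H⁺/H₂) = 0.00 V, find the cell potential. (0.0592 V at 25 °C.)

The hydrogen couple is the cathode, so E°_cell = 0.26 V; n = 2.
[H⁺] = 10^(−2.54) = 0.0029 M, and Q = [Ni²⁺]·P(H₂) / [H⁺]^2 = 2.86 × 10^4.
E = E° − (0.0592/2) log Q = 0.26 − (0.0592/2)(4.457) = 0.128 V.

0.13 V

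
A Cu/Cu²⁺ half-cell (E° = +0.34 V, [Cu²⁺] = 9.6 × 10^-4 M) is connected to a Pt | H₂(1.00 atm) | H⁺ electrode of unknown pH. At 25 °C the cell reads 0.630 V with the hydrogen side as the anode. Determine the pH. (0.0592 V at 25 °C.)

pH = 6.41

E°_cell = 0.34 V and n = 2.
log Q = n(E° − E)/0.0592 = 2×(0.34 − 0.630)/0.0592 = -9.797.
With Q = [H⁺]^2 / ([Cu²⁺]·P(H₂)), solving for [H⁺] gives log[H⁺] = -6.408, so pH = 6.41.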